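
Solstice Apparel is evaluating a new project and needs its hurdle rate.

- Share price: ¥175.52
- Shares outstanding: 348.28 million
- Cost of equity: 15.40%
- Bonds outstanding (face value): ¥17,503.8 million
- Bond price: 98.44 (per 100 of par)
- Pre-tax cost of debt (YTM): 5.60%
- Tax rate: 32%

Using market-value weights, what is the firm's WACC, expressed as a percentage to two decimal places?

12.85%

Market value of equity E = 175.52 × 348.28m = 61130.1056m. Market value of debt D = 17503.8m × 98.44/100 = 17230.74072m.
Total capital V = 61130.1056 + 17230.74072 = 78360.84632.
Equity: weight = 61130.1056/78360.84632 = 0.7801; cost = 15.4%.
Bonds outstanding: weight = 17230.74072/78360.84632 = 0.2199; after-tax cost = 5.6% × (1 − 32%) = 3.8080%.
WACC = 0.7801 × 15.4000% + 0.2199 × 3.8080% = 12.8510%.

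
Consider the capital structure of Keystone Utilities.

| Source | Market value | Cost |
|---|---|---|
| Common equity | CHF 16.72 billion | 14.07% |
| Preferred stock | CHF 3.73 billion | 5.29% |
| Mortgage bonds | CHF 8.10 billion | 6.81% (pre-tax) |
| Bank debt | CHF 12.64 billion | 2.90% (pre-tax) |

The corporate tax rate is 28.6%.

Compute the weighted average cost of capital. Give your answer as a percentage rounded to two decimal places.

Total capital V = 16.72 + 3.73 + 8.1 + 12.64 = 41.19.
Equity: weight = 16.72/41.19 = 0.4059; cost = 14.07%.
Preferred: weight = 3.73/41.19 = 0.0906; cost = 5.29%.
Mortgage bonds: weight = 8.1/41.19 = 0.1966; after-tax cost = 6.81% × (1 − 28.6%) = 4.8623%.
Bank debt: weight = 12.64/41.19 = 0.3069; after-tax cost = 2.9% × (1 − 28.6%) = 2.0706%.
WACC = 0.4059 × 14.0700% + 0.0906 × 5.2900% + 0.1966 × 4.8623% + 0.3069 × 2.0706% = 7.7820%.

7.78%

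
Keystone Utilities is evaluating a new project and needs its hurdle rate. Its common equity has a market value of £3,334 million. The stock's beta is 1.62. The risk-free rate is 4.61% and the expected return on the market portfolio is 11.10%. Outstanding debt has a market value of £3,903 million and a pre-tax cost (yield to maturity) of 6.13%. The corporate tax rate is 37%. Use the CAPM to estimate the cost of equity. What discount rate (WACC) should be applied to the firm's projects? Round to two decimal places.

Market risk premium = 11.1% − 4.61% = 6.49%.
Cost of equity via CAPM: Re = 4.61% + 1.62 × 6.49% = 15.1238%.
Total capital V = 3334 + 3903 = 7237.
Equity: weight = 3334/7237 = 0.4607; cost = 15.1238%.
Debt: weight = 3903/7237 = 0.5393; after-tax cost = 6.13% × (1 − 37%) = 3.8619%.
WACC = 0.4607 × 15.1238% + 0.5393 × 3.8619% = 9.0501%.

9.05%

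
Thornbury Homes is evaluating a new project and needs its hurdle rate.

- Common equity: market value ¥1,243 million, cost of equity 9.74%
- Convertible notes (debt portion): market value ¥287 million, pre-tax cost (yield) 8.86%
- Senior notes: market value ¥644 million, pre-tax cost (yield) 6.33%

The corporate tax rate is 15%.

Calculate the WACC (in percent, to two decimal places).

Total capital V = 1243 + 287 + 644 = 2174.
Equity: weight = 1243/2174 = 0.5718; cost = 9.74%.
Convertible notes (debt portion): weight = 287/2174 = 0.1320; after-tax cost = 8.86% × (1 − 15%) = 7.5310%.
Senior notes: weight = 644/2174 = 0.2962; after-tax cost = 6.33% × (1 − 15%) = 5.3805%.
WACC = 0.5718 × 9.7400% + 0.1320 × 7.5310% + 0.2962 × 5.3805% = 8.1570%.

8.16%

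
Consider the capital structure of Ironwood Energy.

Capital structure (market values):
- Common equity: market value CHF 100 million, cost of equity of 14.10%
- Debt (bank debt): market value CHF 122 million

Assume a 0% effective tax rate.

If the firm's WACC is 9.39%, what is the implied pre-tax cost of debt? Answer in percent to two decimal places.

Total capital V = 100 + 122 = 222.
Equity weight = 100/222 = 0.4505.
Bank debt weight = 122/222 = 0.5495.
Equity contribution = 0.4505 × 14.1% = 6.3514%.
Remaining for debt = 9.39% − 6.3514% = 3.0386%.
Rd × (1 − 0%) × 0.5495 = 3.0386%  ⇒  Rd = 5.5293%.

5.53%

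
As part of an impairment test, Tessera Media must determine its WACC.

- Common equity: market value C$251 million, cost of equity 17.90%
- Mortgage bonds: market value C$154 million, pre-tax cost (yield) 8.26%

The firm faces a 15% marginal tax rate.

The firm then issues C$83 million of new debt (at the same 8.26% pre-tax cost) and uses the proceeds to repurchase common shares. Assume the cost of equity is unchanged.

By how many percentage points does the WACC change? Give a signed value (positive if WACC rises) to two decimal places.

-2.23 pp

Current WACC:
Total capital V = 251 + 154 = 405.
Equity: weight = 251/405 = 0.6198; cost = 17.9%.
Mortgage bonds: weight = 154/405 = 0.3802; after-tax cost = 8.26% × (1 − 15%) = 7.0210%.
WACC = 0.6198 × 17.9000% + 0.3802 × 7.0210% = 13.7633%.
After the change:
Total capital V = 168 + 237 = 405.
Equity: weight = 168/405 = 0.4148; cost = 17.9%.
Mortgage bonds: weight = 237/405 = 0.5852; after-tax cost = 8.26% × (1 − 15%) = 7.0210%.
WACC = 0.4148 × 17.9000% + 0.5852 × 7.0210% = 11.5338%.
Change in WACC = 11.5338% − 13.7633% = -2.2295 pp.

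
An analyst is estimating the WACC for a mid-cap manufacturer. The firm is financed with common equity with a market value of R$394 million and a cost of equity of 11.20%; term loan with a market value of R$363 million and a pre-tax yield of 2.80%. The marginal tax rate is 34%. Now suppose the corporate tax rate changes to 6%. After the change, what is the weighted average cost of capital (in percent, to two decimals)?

After the change:
Total capital V = 394 + 363 = 757.
Equity: weight = 394/757 = 0.5205; cost = 11.2%.
Term loan: weight = 363/757 = 0.4795; after-tax cost = 2.8% × (1 − 6%) = 2.6320%.
WACC = 0.5205 × 11.2000% + 0.4795 × 2.6320% = 7.0914%.

7.09%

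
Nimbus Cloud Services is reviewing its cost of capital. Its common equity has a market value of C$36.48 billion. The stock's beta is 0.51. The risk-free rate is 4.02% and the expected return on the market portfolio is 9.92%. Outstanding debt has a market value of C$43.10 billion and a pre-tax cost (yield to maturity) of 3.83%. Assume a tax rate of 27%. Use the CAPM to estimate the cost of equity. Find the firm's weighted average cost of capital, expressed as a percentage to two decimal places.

4.74%

Market risk premium = 9.92% − 4.02% = 5.9%.
Cost of equity via CAPM: Re = 4.02% + 0.51 × 5.9% = 7.0290%.
Total capital V = 36.48 + 43.1 = 79.58.
Equity: weight = 36.48/79.58 = 0.4584; cost = 7.029%.
Debt: weight = 43.1/79.58 = 0.5416; after-tax cost = 3.83% × (1 − 27%) = 2.7959%.
WACC = 0.4584 × 7.0290% + 0.5416 × 2.7959% = 4.7364%.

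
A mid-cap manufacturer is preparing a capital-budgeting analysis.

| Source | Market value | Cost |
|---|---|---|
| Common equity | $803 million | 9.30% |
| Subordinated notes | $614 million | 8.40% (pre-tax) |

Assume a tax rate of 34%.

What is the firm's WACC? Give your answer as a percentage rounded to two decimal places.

7.67%

Total capital V = 803 + 614 = 1417.
Equity: weight = 803/1417 = 0.5667; cost = 9.3%.
Subordinated notes: weight = 614/1417 = 0.4333; after-tax cost = 8.4% × (1 − 34%) = 5.5440%.
WACC = 0.5667 × 9.3000% + 0.4333 × 5.5440% = 7.6725%.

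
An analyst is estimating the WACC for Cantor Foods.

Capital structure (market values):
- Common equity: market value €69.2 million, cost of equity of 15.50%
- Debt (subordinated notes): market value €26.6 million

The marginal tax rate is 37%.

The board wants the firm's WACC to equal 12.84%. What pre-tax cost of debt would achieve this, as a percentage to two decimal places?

9.40%

Total capital V = 69.2 + 26.6 = 95.8.
Equity weight = 69.2/95.8 = 0.7223.
Subordinated notes weight = 26.6/95.8 = 0.2777.
Equity contribution = 0.7223 × 15.5% = 11.1962%.
Remaining for debt = 12.84% − 11.1962% = 1.6438%.
Rd × (1 − 37%) × 0.2777 = 1.6438%  ⇒  Rd = 9.3968%.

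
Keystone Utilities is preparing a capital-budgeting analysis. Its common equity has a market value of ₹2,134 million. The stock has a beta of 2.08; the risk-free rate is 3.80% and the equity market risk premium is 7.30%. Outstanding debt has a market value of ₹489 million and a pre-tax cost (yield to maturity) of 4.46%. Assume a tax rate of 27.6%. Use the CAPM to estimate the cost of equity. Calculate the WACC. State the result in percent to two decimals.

16.05%

Cost of equity via CAPM: Re = 3.8% + 2.08 × 7.3% = 18.9840%.
Total capital V = 2134 + 489 = 2623.
Equity: weight = 2134/2623 = 0.8136; cost = 18.984%.
Debt: weight = 489/2623 = 0.1864; after-tax cost = 4.46% × (1 − 27.6%) = 3.2290%.
WACC = 0.8136 × 18.9840% + 0.1864 × 3.2290% = 16.0468%.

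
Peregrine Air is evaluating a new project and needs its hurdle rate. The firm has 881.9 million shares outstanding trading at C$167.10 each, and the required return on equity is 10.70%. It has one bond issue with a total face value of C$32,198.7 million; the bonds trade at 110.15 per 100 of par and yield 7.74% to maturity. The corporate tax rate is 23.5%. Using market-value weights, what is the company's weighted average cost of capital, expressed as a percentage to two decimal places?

Market value of equity E = 167.1 × 881.9m = 147365.49m. Market value of debt D = 32198.7m × 110.15/100 = 35466.86805m.
Total capital V = 147365.49 + 35466.86805 = 182832.35805.
Equity: weight = 147365.49/182832.35805 = 0.8060; cost = 10.7%.
Bonds outstanding: weight = 35466.86805/182832.35805 = 0.1940; after-tax cost = 7.74% × (1 − 23.5%) = 5.9211%.
WACC = 0.8060 × 10.7000% + 0.1940 × 5.9211% = 9.7730%.

9.77%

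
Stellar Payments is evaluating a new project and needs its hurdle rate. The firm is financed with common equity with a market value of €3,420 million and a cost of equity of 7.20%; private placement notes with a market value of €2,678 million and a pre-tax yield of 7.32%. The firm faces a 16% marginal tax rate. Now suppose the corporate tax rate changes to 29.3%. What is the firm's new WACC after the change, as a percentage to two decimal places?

6.31%

After the change:
Total capital V = 3420 + 2678 = 6098.
Equity: weight = 3420/6098 = 0.5608; cost = 7.2%.
Private placement notes: weight = 2678/6098 = 0.4392; after-tax cost = 7.32% × (1 − 29.3%) = 5.1752%.
WACC = 0.5608 × 7.2000% + 0.4392 × 5.1752% = 6.3108%.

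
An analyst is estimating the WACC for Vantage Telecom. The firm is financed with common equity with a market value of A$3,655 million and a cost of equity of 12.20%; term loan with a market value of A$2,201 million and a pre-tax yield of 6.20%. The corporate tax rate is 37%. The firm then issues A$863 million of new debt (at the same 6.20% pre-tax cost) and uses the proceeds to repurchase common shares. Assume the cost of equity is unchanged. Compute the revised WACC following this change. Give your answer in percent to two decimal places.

7.86%

After the change:
Total capital V = 2792 + 3064 = 5856.
Equity: weight = 2792/5856 = 0.4768; cost = 12.2%.
Term loan: weight = 3064/5856 = 0.5232; after-tax cost = 6.2% × (1 − 37%) = 3.9060%.
WACC = 0.4768 × 12.2000% + 0.5232 × 3.9060% = 7.8604%.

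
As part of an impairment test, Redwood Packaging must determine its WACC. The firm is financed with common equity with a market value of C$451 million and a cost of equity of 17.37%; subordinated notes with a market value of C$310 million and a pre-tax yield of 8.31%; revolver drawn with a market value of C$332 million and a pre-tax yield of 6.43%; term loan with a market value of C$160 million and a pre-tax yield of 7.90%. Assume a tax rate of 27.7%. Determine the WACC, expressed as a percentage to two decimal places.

Total capital V = 451 + 310 + 332 + 160 = 1253.
Equity: weight = 451/1253 = 0.3599; cost = 17.37%.
Subordinated notes: weight = 310/1253 = 0.2474; after-tax cost = 8.31% × (1 − 27.7%) = 6.0081%.
Revolver drawn: weight = 332/1253 = 0.2650; after-tax cost = 6.43% × (1 − 27.7%) = 4.6489%.
Term loan: weight = 160/1253 = 0.1277; after-tax cost = 7.9% × (1 − 27.7%) = 5.7117%.
WACC = 0.3599 × 17.3700% + 0.2474 × 6.0081% + 0.2650 × 4.6489% + 0.1277 × 5.7117% = 9.6997%.

9.70%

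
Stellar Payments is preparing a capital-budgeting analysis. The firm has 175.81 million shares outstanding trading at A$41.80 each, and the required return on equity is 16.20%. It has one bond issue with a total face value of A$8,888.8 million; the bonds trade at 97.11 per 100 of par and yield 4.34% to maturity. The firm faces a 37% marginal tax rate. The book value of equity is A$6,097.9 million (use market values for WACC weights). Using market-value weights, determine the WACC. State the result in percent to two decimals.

Market value of equity E = 41.8 × 175.81m = 7348.858m. Market value of debt D = 8888.8m × 97.11/100 = 8631.91368m.
Total capital V = 7348.858 + 8631.91368 = 15980.77168.
Equity: weight = 7348.858/15980.77168 = 0.4599; cost = 16.2%.
Bonds outstanding: weight = 8631.91368/15980.77168 = 0.5401; after-tax cost = 4.34% × (1 − 37%) = 2.7342%.
WACC = 0.4599 × 16.2000% + 0.5401 × 2.7342% = 8.9265%.

8.93%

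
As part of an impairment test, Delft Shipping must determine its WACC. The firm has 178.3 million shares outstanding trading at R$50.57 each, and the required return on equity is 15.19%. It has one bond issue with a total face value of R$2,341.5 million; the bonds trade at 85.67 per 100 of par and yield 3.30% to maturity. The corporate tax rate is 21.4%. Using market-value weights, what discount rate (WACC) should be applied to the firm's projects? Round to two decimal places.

Market value of equity E = 50.57 × 178.3m = 9016.631m. Market value of debt D = 2341.5m × 85.67/100 = 2005.96305m.
Total capital V = 9016.631 + 2005.96305 = 11022.59405.
Equity: weight = 9016.631/11022.59405 = 0.8180; cost = 15.19%.
Bonds outstanding: weight = 2005.96305/11022.59405 = 0.1820; after-tax cost = 3.3% × (1 − 21.4%) = 2.5938%.
WACC = 0.8180 × 15.1900% + 0.1820 × 2.5938% = 12.8977%.

12.90%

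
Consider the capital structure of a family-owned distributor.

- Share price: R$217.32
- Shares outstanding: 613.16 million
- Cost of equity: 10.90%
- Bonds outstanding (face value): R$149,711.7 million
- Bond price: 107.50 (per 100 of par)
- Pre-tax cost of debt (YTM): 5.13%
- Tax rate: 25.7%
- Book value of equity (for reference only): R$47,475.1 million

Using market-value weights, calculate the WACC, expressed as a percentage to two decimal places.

Market value of equity E = 217.32 × 613.16m = 133251.9312m. Market value of debt D = 149711.7m × 107.5/100 = 160940.0775m.
Total capital V = 133251.9312 + 160940.0775 = 294192.0087.
Equity: weight = 133251.9312/294192.0087 = 0.4529; cost = 10.9%.
Bonds outstanding: weight = 160940.0775/294192.0087 = 0.5471; after-tax cost = 5.13% × (1 − 25.7%) = 3.8116%.
WACC = 0.4529 × 10.9000% + 0.5471 × 3.8116% = 7.0222%.

7.02%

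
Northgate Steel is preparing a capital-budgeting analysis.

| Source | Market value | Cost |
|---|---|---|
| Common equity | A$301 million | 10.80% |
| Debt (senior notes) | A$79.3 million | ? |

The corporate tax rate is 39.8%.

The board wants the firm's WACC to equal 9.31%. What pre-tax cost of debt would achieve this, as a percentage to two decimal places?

6.07%

Total capital V = 301 + 79.3 = 380.3.
Equity weight = 301/380.3 = 0.7915.
Senior notes weight = 79.3/380.3 = 0.2085.
Equity contribution = 0.7915 × 10.8% = 8.5480%.
Remaining for debt = 9.31% − 8.5480% = 0.7620%.
Rd × (1 − 39.8%) × 0.2085 = 0.7620%  ⇒  Rd = 6.0704%.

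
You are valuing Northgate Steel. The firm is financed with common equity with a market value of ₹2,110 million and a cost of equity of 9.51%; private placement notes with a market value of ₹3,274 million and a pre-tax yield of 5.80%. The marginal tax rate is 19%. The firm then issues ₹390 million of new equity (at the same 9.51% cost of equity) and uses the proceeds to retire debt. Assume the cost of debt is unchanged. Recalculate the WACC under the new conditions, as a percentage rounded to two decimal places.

After the change:
Total capital V = 2500 + 2884 = 5384.
Equity: weight = 2500/5384 = 0.4643; cost = 9.51%.
Private placement notes: weight = 2884/5384 = 0.5357; after-tax cost = 5.8% × (1 − 19%) = 4.6980%.
WACC = 0.4643 × 9.5100% + 0.5357 × 4.6980% = 6.9324%.

6.93%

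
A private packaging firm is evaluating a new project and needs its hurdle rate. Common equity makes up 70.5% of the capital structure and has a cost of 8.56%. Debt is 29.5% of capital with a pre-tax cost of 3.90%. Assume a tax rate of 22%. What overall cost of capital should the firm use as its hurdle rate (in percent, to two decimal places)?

After-tax cost of debt = 3.9% × (1 − 22%) = 3.0420%.
WACC = 0.705 × 8.5600% + 0.295 × 3.0420% = 6.9322%.

6.93%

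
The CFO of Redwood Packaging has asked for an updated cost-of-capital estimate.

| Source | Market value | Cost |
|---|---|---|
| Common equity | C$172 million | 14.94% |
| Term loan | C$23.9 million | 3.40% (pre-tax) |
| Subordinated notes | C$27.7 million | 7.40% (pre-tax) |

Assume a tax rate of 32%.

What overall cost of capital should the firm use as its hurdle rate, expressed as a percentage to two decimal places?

12.36%

Total capital V = 172 + 23.9 + 27.7 = 223.6.
Equity: weight = 172/223.6 = 0.7692; cost = 14.94%.
Term loan: weight = 23.9/223.6 = 0.1069; after-tax cost = 3.4% × (1 − 32%) = 2.3120%.
Subordinated notes: weight = 27.7/223.6 = 0.1239; after-tax cost = 7.4% × (1 − 32%) = 5.0320%.
WACC = 0.7692 × 14.9400% + 0.1069 × 2.3120% + 0.1239 × 5.0320% = 12.3628%.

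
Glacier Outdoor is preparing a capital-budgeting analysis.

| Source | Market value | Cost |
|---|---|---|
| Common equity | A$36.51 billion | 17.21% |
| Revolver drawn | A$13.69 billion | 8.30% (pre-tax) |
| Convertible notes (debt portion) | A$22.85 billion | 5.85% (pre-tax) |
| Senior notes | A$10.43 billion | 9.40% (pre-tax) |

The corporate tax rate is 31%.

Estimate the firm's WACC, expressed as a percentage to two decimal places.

10.38%

Total capital V = 36.51 + 13.69 + 22.85 + 10.43 = 83.48.
Equity: weight = 36.51/83.48 = 0.4374; cost = 17.21%.
Revolver drawn: weight = 13.69/83.48 = 0.1640; after-tax cost = 8.3% × (1 − 31%) = 5.7270%.
Convertible notes (debt portion): weight = 22.85/83.48 = 0.2737; after-tax cost = 5.85% × (1 − 31%) = 4.0365%.
Senior notes: weight = 10.43/83.48 = 0.1249; after-tax cost = 9.4% × (1 − 31%) = 6.4860%.
WACC = 0.4374 × 17.2100% + 0.1640 × 5.7270% + 0.2737 × 4.0365% + 0.1249 × 6.4860% = 10.3812%.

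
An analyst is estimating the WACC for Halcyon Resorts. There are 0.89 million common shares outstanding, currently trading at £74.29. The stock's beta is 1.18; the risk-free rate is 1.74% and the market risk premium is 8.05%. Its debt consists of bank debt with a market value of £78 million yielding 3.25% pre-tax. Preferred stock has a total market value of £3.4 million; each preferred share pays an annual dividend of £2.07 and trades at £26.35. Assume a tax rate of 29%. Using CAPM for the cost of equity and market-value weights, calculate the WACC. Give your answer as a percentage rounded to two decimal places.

6.44%

Cost of equity via CAPM: Re = 1.74% + 1.18 × 8.05% = 11.2390%.
Cost of preferred: Rp = 2.07 / 26.35 = 7.8558%.
Market value of equity E = 74.29 × 0.89m = 66.1181m.
Total capital V = 66.1181 + 3.4 + 78 = 147.5181.
Equity: weight = 66.1181/147.5181 = 0.4482; cost = 11.239%.
Preferred: weight = 3.4/147.5181 = 0.0230; cost = 7.8558%.
Bank debt: weight = 78/147.5181 = 0.5287; after-tax cost = 3.25% × (1 − 29%) = 2.3075%.
WACC = 0.4482 × 11.2390% + 0.0230 × 7.8558% + 0.5287 × 2.3075% = 6.4385%.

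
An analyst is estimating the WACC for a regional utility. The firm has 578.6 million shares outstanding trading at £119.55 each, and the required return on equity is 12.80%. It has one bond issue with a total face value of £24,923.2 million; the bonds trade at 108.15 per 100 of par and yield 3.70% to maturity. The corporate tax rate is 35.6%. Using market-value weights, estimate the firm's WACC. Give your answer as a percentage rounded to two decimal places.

9.88%

Market value of equity E = 119.55 × 578.6m = 69171.63m. Market value of debt D = 24923.2m × 108.15/100 = 26954.4408m.
Total capital V = 69171.63 + 26954.4408 = 96126.0708.
Equity: weight = 69171.63/96126.0708 = 0.7196; cost = 12.8%.
Bonds outstanding: weight = 26954.4408/96126.0708 = 0.2804; after-tax cost = 3.7% × (1 − 35.6%) = 2.3828%.
WACC = 0.7196 × 12.8000% + 0.2804 × 2.3828% = 9.8789%.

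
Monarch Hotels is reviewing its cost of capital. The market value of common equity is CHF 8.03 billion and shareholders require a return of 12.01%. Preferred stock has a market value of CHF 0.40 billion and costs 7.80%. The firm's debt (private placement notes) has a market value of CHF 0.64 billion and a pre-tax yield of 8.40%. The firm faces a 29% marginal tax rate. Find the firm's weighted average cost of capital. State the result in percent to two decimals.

11.40%

Total capital V = 8.03 + 0.4 + 0.64 = 9.07.
Equity: weight = 8.03/9.07 = 0.8853; cost = 12.01%.
Preferred: weight = 0.4/9.07 = 0.0441; cost = 7.8%.
Private placement notes: weight = 0.64/9.07 = 0.0706; after-tax cost = 8.4% × (1 − 29%) = 5.9640%.
WACC = 0.8853 × 12.0100% + 0.0441 × 7.8000% + 0.0706 × 5.9640% = 11.3977%.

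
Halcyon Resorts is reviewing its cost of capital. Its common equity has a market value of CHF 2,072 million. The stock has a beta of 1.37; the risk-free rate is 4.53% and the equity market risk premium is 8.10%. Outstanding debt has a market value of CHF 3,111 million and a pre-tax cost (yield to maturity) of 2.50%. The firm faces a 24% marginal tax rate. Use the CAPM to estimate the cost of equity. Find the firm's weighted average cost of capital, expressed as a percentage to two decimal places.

Cost of equity via CAPM: Re = 4.53% + 1.37 × 8.1% = 15.6270%.
Total capital V = 2072 + 3111 = 5183.
Equity: weight = 2072/5183 = 0.3998; cost = 15.627%.
Debt: weight = 3111/5183 = 0.6002; after-tax cost = 2.5% × (1 − 24%) = 1.9000%.
WACC = 0.3998 × 15.6270% + 0.6002 × 1.9000% = 7.3876%.

7.39%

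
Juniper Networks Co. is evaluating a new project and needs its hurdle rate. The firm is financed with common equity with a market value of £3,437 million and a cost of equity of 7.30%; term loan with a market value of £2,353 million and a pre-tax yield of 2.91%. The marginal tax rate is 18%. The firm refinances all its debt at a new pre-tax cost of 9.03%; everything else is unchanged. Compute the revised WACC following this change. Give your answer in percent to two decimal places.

After the change:
Total capital V = 3437 + 2353 = 5790.
Equity: weight = 3437/5790 = 0.5936; cost = 7.3%.
Term loan: weight = 2353/5790 = 0.4064; after-tax cost = 9.03% × (1 − 18%) = 7.4046%.
WACC = 0.5936 × 7.3000% + 0.4064 × 7.4046% = 7.3425%.

7.34%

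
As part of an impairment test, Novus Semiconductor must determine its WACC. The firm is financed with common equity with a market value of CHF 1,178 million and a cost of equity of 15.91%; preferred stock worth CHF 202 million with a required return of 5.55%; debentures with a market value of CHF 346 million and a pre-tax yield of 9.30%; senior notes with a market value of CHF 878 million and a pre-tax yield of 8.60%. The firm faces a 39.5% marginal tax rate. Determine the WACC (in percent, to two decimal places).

Total capital V = 1178 + 202 + 346 + 878 = 2604.
Equity: weight = 1178/2604 = 0.4524; cost = 15.91%.
Preferred: weight = 202/2604 = 0.0776; cost = 5.55%.
Debentures: weight = 346/2604 = 0.1329; after-tax cost = 9.3% × (1 − 39.5%) = 5.6265%.
Senior notes: weight = 878/2604 = 0.3372; after-tax cost = 8.6% × (1 − 39.5%) = 5.2030%.
WACC = 0.4524 × 15.9100% + 0.0776 × 5.5500% + 0.1329 × 5.6265% + 0.3372 × 5.2030% = 10.1298%.

10.13%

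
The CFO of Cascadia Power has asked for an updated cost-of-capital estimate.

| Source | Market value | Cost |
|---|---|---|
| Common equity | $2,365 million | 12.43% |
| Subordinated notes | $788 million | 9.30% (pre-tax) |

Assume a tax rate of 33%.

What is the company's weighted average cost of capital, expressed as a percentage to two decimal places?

10.88%

Total capital V = 2365 + 788 = 3153.
Equity: weight = 2365/3153 = 0.7501; cost = 12.43%.
Subordinated notes: weight = 788/3153 = 0.2499; after-tax cost = 9.3% × (1 − 33%) = 6.2310%.
WACC = 0.7501 × 12.4300% + 0.2499 × 6.2310% = 10.8807%.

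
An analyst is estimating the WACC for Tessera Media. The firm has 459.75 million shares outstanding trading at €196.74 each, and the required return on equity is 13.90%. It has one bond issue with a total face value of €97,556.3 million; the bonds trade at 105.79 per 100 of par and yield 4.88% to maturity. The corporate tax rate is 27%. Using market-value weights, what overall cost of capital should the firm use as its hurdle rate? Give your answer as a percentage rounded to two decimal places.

8.39%

Market value of equity E = 196.74 × 459.75m = 90451.215m. Market value of debt D = 97556.3m × 105.79/100 = 103204.80977m.
Total capital V = 90451.215 + 103204.80977 = 193656.02477.
Equity: weight = 90451.215/193656.02477 = 0.4671; cost = 13.9%.
Bonds outstanding: weight = 103204.80977/193656.02477 = 0.5329; after-tax cost = 4.88% × (1 − 27%) = 3.5624%.
WACC = 0.4671 × 13.9000% + 0.5329 × 3.5624% = 8.3908%.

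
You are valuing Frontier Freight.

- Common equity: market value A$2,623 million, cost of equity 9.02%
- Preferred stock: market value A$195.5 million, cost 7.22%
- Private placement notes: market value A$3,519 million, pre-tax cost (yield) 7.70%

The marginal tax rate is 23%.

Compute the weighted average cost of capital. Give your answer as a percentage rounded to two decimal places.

7.25%

Total capital V = 2623 + 195.5 + 3519 = 6337.5.
Equity: weight = 2623/6337.5 = 0.4139; cost = 9.02%.
Preferred: weight = 195.5/6337.5 = 0.0308; cost = 7.22%.
Private placement notes: weight = 3519/6337.5 = 0.5553; after-tax cost = 7.7% × (1 − 23%) = 5.9290%.
WACC = 0.4139 × 9.0200% + 0.0308 × 7.2200% + 0.5553 × 5.9290% = 7.2481%.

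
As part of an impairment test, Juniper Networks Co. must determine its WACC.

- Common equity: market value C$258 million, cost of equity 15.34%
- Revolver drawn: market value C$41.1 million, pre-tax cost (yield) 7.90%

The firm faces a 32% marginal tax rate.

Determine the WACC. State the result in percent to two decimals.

13.97%

Total capital V = 258 + 41.1 = 299.1.
Equity: weight = 258/299.1 = 0.8626; cost = 15.34%.
Revolver drawn: weight = 41.1/299.1 = 0.1374; after-tax cost = 7.9% × (1 − 32%) = 5.3720%.
WACC = 0.8626 × 15.3400% + 0.1374 × 5.3720% = 13.9703%.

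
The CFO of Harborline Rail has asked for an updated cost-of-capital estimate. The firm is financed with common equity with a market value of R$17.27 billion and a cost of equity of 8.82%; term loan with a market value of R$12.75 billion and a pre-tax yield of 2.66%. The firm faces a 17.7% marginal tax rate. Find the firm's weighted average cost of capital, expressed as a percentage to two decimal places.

Total capital V = 17.27 + 12.75 = 30.02.
Equity: weight = 17.27/30.02 = 0.5753; cost = 8.82%.
Term loan: weight = 12.75/30.02 = 0.4247; after-tax cost = 2.66% × (1 − 17.7%) = 2.1892%.
WACC = 0.5753 × 8.8200% + 0.4247 × 2.1892% = 6.0038%.

6.00%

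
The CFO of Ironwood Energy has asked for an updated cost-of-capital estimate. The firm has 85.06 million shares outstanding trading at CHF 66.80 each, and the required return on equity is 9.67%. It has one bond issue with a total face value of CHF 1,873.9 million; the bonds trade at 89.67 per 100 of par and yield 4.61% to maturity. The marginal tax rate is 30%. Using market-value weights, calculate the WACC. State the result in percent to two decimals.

8.20%

Market value of equity E = 66.8 × 85.06m = 5682.008m. Market value of debt D = 1873.9m × 89.67/100 = 1680.32613m.
Total capital V = 5682.008 + 1680.32613 = 7362.33413.
Equity: weight = 5682.008/7362.33413 = 0.7718; cost = 9.67%.
Bonds outstanding: weight = 1680.32613/7362.33413 = 0.2282; after-tax cost = 4.61% × (1 − 30%) = 3.2270%.
WACC = 0.7718 × 9.6700% + 0.2282 × 3.2270% = 8.1995%.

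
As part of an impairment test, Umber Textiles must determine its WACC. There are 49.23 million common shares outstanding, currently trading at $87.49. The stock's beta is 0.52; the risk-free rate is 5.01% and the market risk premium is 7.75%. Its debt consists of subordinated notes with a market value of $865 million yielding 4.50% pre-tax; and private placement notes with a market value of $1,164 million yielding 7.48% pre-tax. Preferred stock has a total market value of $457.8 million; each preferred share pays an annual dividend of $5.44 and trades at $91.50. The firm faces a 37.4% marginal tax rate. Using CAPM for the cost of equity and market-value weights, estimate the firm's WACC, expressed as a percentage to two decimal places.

7.29%

Cost of equity via CAPM: Re = 5.01% + 0.52 × 7.75% = 9.0400%.
Cost of preferred: Rp = 5.44 / 91.5 = 5.9454%.
Market value of equity E = 87.49 × 49.23m = 4307.1327m.
Total capital V = 4307.1327 + 457.8 + 865 + 1164 = 6793.9327.
Equity: weight = 4307.1327/6793.9327 = 0.6340; cost = 9.04%.
Preferred: weight = 457.8/6793.9327 = 0.0674; cost = 5.9454%.
Subordinated notes: weight = 865/6793.9327 = 0.1273; after-tax cost = 4.5% × (1 − 37.4%) = 2.8170%.
Private placement notes: weight = 1164/6793.9327 = 0.1713; after-tax cost = 7.48% × (1 − 37.4%) = 4.6825%.
WACC = 0.6340 × 9.0400% + 0.0674 × 5.9454% + 0.1273 × 2.8170% + 0.1713 × 4.6825% = 7.2926%.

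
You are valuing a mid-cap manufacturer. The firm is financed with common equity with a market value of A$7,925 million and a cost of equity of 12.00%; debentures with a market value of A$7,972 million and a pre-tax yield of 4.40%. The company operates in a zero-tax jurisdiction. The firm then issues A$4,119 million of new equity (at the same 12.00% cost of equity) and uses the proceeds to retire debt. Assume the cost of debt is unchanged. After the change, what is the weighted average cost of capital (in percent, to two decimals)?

10.16%

After the change:
Total capital V = 12044 + 3853 = 15897.
Equity: weight = 12044/15897 = 0.7576; cost = 12%.
Debentures: weight = 3853/15897 = 0.2424; after-tax cost = 4.4% × (1 − 0%) = 4.4000%.
WACC = 0.7576 × 12.0000% + 0.2424 × 4.4000% = 10.1580%.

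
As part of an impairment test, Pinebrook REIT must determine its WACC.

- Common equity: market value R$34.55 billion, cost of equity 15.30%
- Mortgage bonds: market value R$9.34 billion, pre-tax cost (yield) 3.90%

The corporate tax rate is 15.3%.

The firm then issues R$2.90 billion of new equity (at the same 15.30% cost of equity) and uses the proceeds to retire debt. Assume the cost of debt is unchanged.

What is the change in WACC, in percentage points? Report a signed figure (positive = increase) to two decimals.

+0.79 pp

Current WACC:
Total capital V = 34.55 + 9.34 = 43.89.
Equity: weight = 34.55/43.89 = 0.7872; cost = 15.3%.
Mortgage bonds: weight = 9.34/43.89 = 0.2128; after-tax cost = 3.9% × (1 − 15.3%) = 3.3033%.
WACC = 0.7872 × 15.3000% + 0.2128 × 3.3033% = 12.7470%.
After the change:
Total capital V = 37.45 + 6.44 = 43.89.
Equity: weight = 37.45/43.89 = 0.8533; cost = 15.3%.
Mortgage bonds: weight = 6.44/43.89 = 0.1467; after-tax cost = 3.9% × (1 − 15.3%) = 3.3033%.
WACC = 0.8533 × 15.3000% + 0.1467 × 3.3033% = 13.5397%.
Change in WACC = 13.5397% − 12.7470% = 0.7927 pp.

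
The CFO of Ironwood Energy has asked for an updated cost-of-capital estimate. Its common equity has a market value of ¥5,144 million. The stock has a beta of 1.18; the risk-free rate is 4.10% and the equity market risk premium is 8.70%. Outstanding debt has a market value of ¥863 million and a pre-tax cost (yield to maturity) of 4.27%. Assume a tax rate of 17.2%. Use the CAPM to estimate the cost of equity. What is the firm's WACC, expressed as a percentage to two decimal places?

Cost of equity via CAPM: Re = 4.1% + 1.18 × 8.7% = 14.3660%.
Total capital V = 5144 + 863 = 6007.
Equity: weight = 5144/6007 = 0.8563; cost = 14.366%.
Debt: weight = 863/6007 = 0.1437; after-tax cost = 4.27% × (1 − 17.2%) = 3.5356%.
WACC = 0.8563 × 14.3660% + 0.1437 × 3.5356% = 12.8100%.

12.81%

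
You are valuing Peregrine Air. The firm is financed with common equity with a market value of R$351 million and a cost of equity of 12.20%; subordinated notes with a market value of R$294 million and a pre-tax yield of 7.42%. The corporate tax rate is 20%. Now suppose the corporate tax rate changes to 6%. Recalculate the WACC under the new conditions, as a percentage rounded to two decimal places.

9.82%

After the change:
Total capital V = 351 + 294 = 645.
Equity: weight = 351/645 = 0.5442; cost = 12.2%.
Subordinated notes: weight = 294/645 = 0.4558; after-tax cost = 7.42% × (1 − 6%) = 6.9748%.
WACC = 0.5442 × 12.2000% + 0.4558 × 6.9748% = 9.8183%.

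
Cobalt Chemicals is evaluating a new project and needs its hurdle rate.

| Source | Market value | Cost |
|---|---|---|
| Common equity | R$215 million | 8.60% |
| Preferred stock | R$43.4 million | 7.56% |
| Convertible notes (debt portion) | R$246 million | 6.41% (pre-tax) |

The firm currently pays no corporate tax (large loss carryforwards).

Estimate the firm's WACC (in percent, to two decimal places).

7.44%

Total capital V = 215 + 43.4 + 246 = 504.4.
Equity: weight = 215/504.4 = 0.4262; cost = 8.6%.
Preferred: weight = 43.4/504.4 = 0.0860; cost = 7.56%.
Convertible notes (debt portion): weight = 246/504.4 = 0.4877; after-tax cost = 6.41% × (1 − 0%) = 6.4100%.
WACC = 0.4262 × 8.6000% + 0.0860 × 7.5600% + 0.4877 × 6.4100% = 7.4424%.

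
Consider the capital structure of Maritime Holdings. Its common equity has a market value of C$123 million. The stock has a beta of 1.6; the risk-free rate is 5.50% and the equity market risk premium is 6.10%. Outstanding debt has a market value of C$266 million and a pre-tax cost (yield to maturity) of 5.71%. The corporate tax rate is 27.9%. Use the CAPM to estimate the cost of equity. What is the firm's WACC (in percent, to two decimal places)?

Cost of equity via CAPM: Re = 5.5% + 1.6 × 6.1% = 15.2600%.
Total capital V = 123 + 266 = 389.
Equity: weight = 123/389 = 0.3162; cost = 15.26%.
Debt: weight = 266/389 = 0.6838; after-tax cost = 5.71% × (1 − 27.9%) = 4.1169%.
WACC = 0.3162 × 15.2600% + 0.6838 × 4.1169% = 7.6403%.

7.64%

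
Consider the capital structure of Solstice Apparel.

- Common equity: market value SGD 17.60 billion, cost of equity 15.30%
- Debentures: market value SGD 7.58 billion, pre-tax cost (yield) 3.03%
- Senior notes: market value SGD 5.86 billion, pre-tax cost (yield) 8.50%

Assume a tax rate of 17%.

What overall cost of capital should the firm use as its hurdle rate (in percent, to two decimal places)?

Total capital V = 17.6 + 7.58 + 5.86 = 31.04.
Equity: weight = 17.6/31.04 = 0.5670; cost = 15.3%.
Debentures: weight = 7.58/31.04 = 0.2442; after-tax cost = 3.03% × (1 − 17%) = 2.5149%.
Senior notes: weight = 5.86/31.04 = 0.1888; after-tax cost = 8.5% × (1 − 17%) = 7.0550%.
WACC = 0.5670 × 15.3000% + 0.2442 × 2.5149% + 0.1888 × 7.0550% = 10.6213%.

10.62%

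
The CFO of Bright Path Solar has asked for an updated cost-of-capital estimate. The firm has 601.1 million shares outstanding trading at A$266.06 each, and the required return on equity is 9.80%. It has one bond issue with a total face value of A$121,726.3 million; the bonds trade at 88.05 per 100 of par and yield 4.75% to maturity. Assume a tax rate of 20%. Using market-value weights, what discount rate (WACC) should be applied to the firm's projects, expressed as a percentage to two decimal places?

Market value of equity E = 266.06 × 601.1m = 159928.666m. Market value of debt D = 121726.3m × 88.05/100 = 107180.00715m.
Total capital V = 159928.666 + 107180.00715 = 267108.67315.
Equity: weight = 159928.666/267108.67315 = 0.5987; cost = 9.8%.
Bonds outstanding: weight = 107180.00715/267108.67315 = 0.4013; after-tax cost = 4.75% × (1 − 20%) = 3.8000%.
WACC = 0.5987 × 9.8000% + 0.4013 × 3.8000% = 7.3924%.

7.39%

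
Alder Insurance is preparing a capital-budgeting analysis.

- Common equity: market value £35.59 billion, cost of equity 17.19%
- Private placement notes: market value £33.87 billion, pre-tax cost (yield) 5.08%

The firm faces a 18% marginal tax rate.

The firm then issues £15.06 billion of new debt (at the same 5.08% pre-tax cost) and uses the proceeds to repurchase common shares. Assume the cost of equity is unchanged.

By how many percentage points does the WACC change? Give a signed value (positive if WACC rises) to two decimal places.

-2.82 pp

Current WACC:
Total capital V = 35.59 + 33.87 = 69.46.
Equity: weight = 35.59/69.46 = 0.5124; cost = 17.19%.
Private placement notes: weight = 33.87/69.46 = 0.4876; after-tax cost = 5.08% × (1 − 18%) = 4.1656%.
WACC = 0.5124 × 17.1900% + 0.4876 × 4.1656% = 10.8391%.
After the change:
Total capital V = 20.53 + 48.93 = 69.46.
Equity: weight = 20.53/69.46 = 0.2956; cost = 17.19%.
Private placement notes: weight = 48.93/69.46 = 0.7044; after-tax cost = 5.08% × (1 − 18%) = 4.1656%.
WACC = 0.2956 × 17.1900% + 0.7044 × 4.1656% = 8.0152%.
Change in WACC = 8.0152% − 10.8391% = -2.8239 pp.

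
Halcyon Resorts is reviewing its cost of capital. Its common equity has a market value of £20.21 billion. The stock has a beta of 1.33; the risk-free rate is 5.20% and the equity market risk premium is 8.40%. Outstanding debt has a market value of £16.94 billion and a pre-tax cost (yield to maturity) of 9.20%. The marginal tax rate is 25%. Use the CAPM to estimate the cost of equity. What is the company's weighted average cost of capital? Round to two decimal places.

Cost of equity via CAPM: Re = 5.2% + 1.33 × 8.4% = 16.3720%.
Total capital V = 20.21 + 16.94 = 37.15.
Equity: weight = 20.21/37.15 = 0.5440; cost = 16.372%.
Debt: weight = 16.94/37.15 = 0.4560; after-tax cost = 9.2% × (1 − 25%) = 6.9000%.
WACC = 0.5440 × 16.3720% + 0.4560 × 6.9000% = 12.0529%.

12.05%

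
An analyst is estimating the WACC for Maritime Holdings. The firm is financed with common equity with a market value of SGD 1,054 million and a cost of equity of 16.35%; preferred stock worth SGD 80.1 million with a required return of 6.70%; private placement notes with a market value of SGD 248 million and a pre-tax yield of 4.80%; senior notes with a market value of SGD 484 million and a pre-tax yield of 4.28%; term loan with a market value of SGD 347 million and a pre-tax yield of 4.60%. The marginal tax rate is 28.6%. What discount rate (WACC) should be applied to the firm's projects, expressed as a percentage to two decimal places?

Total capital V = 1054 + 80.1 + 248 + 484 + 347 = 2213.1.
Equity: weight = 1054/2213.1 = 0.4763; cost = 16.35%.
Preferred: weight = 80.1/2213.1 = 0.0362; cost = 6.7%.
Private placement notes: weight = 248/2213.1 = 0.1121; after-tax cost = 4.8% × (1 − 28.6%) = 3.4272%.
Senior notes: weight = 484/2213.1 = 0.2187; after-tax cost = 4.28% × (1 − 28.6%) = 3.0559%.
Term loan: weight = 347/2213.1 = 0.1568; after-tax cost = 4.6% × (1 − 28.6%) = 3.2844%.
WACC = 0.4763 × 16.3500% + 0.0362 × 6.7000% + 0.1121 × 3.4272% + 0.2187 × 3.0559% + 0.1568 × 3.2844% = 9.5966%.

9.60%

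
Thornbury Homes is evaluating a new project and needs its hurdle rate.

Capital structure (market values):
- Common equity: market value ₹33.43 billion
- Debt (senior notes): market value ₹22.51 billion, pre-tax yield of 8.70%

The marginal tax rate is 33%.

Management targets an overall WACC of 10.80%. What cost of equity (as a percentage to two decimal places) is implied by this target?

14.15%

Total capital V = 33.43 + 22.51 = 55.94.
Equity weight = 33.43/55.94 = 0.5976.
Senior notes weight = 22.51/55.94 = 0.4024.
Debt contribution = 0.4024 × 8.7% × (1 − 33%) = 2.3456%.
Required equity contribution = 10.8% − 2.3456% = 8.4544%.
Re = 8.4544% / 0.5976 = 14.1472%.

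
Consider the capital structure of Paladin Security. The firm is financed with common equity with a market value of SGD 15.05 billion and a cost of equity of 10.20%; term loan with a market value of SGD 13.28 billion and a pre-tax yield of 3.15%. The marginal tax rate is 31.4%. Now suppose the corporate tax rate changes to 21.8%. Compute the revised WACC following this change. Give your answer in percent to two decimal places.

6.57%

After the change:
Total capital V = 15.05 + 13.28 = 28.33.
Equity: weight = 15.05/28.33 = 0.5312; cost = 10.2%.
Term loan: weight = 13.28/28.33 = 0.4688; after-tax cost = 3.15% × (1 − 21.8%) = 2.4633%.
WACC = 0.5312 × 10.2000% + 0.4688 × 2.4633% = 6.5733%.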